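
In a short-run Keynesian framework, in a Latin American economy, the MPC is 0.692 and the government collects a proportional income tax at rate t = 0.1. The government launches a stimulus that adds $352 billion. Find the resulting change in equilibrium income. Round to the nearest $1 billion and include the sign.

+$933 billion

Government-spending multiplier = 1/(1 − c(1−t)) = 1/(1 − 0.692×0.9) = 1/0.3772 ≈ 2.651.
ΔY = k × ΔG = (+$352 billion) / 0.3772 ≈ +$933 billion.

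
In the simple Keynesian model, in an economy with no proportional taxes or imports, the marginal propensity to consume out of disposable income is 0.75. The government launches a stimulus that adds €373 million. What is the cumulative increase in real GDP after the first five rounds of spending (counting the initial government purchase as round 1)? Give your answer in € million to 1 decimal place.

€1,137.9 million

Round 1 adds ΔG = €373 million; each later round is MPC = 0.75 times the previous.
After 5 rounds: 373 + 279.75 + 209.8125 + 157.359375 + 118.01953125 = ΔG·(1 − c^5)/(1 − c) = 373 × (1 − 0.2373046875)/0.25 ≈ €1,137.9 million.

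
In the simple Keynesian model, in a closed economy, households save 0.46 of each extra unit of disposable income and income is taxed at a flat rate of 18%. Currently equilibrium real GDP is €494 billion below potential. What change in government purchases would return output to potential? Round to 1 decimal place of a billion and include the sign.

+€275.3 billion

MPC = 1 − MPS = 1 − 0.46 = 0.54.
Spending multiplier = 1/(1 − c(1−t)) = 1/(1 − 0.54×0.82) = 1/0.5572 ≈ 1.795.
Need ΔY = +€494 billion, so ΔG = ΔY/k = (+€494 billion) × 0.5572 ≈ +€275.3 billion.
The government should increase government purchases by €275.3 billion.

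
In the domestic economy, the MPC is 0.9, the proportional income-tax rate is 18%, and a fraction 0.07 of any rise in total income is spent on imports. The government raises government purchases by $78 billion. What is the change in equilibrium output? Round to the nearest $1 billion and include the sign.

Spending multiplier = 1/(1 − c(1−t) + m) = 1/(1 − 0.9×0.82 + 0.07) = 1/0.332 ≈ 3.012.
ΔY = k × ΔG = (+$78 billion) / 0.332 ≈ +$235 billion.

+$235 billion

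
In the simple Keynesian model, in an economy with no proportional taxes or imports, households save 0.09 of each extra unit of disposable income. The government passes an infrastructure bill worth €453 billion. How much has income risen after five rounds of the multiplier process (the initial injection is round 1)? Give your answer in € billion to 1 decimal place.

MPC = 1 − MPS = 1 − 0.09 = 0.91.
Round 1 adds ΔG = €453 billion; each later round is MPC = 0.91 times the previous.
After 5 rounds: 453 + 412.23 + 375.1293 + 341.367663 + 310.64457333 = ΔG·(1 − c^5)/(1 − c) = 453 × (1 − 0.6240321451)/0.09 ≈ €1,892.4 billion.

€1,892.4 billion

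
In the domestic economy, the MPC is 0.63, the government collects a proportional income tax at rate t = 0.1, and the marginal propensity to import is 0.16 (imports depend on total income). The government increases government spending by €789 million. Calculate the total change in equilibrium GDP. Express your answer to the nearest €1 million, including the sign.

Spending multiplier = 1/(1 − c(1−t) + m) = 1/(1 − 0.63×0.9 + 0.16) = 1/0.593 ≈ 1.686.
ΔY = k × ΔG = (+€789 million) / 0.593 ≈ +€1,331 million.

+€1,331 million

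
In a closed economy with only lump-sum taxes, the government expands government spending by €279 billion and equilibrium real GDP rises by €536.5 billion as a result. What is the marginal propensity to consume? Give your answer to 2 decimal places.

0.48

Implied spending multiplier k = ΔY/ΔG = 536.5/279 ≈ 1.9229.
Since k = 1/(1 − MPC), MPC = 1 − 1/k = 1 − ΔG/ΔY = 1 − 279/536.5 ≈ 0.48.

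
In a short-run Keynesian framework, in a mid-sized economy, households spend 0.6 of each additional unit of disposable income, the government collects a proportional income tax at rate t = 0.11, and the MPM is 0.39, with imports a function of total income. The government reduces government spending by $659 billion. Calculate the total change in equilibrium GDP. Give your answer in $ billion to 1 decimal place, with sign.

Expenditure multiplier = 1/(1 − c(1−t) + m) = 1/(1 − 0.6×0.89 + 0.39) = 1/0.856 ≈ 1.168.
ΔY = k × ΔG = (−$659 billion) / 0.856 ≈ −$769.9 billion.

−$769.9 billion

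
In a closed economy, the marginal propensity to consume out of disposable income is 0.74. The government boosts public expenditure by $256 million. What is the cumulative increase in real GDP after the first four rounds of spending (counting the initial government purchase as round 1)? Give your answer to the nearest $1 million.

$689 million

Round 1 adds ΔG = $256 million; each later round is MPC = 0.74 times the previous.
After 4 rounds: 256 + 189.44 + 140.1856 + 103.737344 = ΔG·(1 − c^4)/(1 − c) = 256 × (1 − 0.29986576)/0.26 ≈ $689 million.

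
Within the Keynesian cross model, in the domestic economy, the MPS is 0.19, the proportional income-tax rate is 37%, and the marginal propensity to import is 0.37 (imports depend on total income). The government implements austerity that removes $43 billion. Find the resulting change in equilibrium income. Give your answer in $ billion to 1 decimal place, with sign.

MPC = 1 − MPS = 1 − 0.19 = 0.81.
Spending multiplier = 1/(1 − c(1−t) + m) = 1/(1 − 0.81×0.63 + 0.37) = 1/0.8597 ≈ 1.163.
ΔY = k × ΔG = (−$43 billion) / 0.8597 ≈ −$50 billion.

−$50.0 billion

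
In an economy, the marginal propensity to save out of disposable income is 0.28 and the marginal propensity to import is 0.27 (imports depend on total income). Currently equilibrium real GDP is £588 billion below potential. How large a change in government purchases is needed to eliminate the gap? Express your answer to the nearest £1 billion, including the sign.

MPC = 1 − MPS = 1 − 0.28 = 0.72.
Spending multiplier = 1/(1 − c + m) = 1/(1 − 0.72 + 0.27) = 1/0.55 ≈ 1.818.
Need ΔY = +£588 billion, so ΔG = ΔY/k = (+£588 billion) × 0.55 ≈ +£323 billion.
The government should increase government purchases by £323 billion.

+£323 billion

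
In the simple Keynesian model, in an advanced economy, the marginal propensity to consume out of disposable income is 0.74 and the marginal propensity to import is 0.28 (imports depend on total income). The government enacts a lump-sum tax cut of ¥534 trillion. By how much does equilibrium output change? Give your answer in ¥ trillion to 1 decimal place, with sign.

+¥731.8 trillion

A lump-sum tax change of −¥534 trillion shifts disposable income by +¥534 trillion; first-round consumption changes by −c × ΔT = −0.74 × (−¥534 trillion) = +¥395.16 trillion.
Expenditure multiplier = 1/(1 − c + m) = 1/(1 − 0.74 + 0.28) = 1/0.54 ≈ 1.852.
The tax multiplier is −c × k ≈ −1.37, so ΔY = k × (−c·ΔT) = (+¥395.16 trillion) / 0.54 ≈ +¥731.8 trillion.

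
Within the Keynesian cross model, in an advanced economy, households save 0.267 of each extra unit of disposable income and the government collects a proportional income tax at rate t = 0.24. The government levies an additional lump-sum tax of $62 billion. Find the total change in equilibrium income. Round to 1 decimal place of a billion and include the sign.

−$102.6 billion

MPC = 1 − MPS = 1 − 0.267 = 0.733.
A lump-sum tax change of +$62 billion shifts disposable income by −$62 billion; first-round consumption changes by −c × ΔT = −0.733 × (+$62 billion) = −$45.446 billion.
Expenditure multiplier = 1/(1 − c(1−t)) = 1/(1 − 0.733×0.76) = 1/0.44292 ≈ 2.258.
The tax multiplier is −c × k ≈ −1.655, so ΔY = k × (−c·ΔT) = (−$45.446 billion) / 0.44292 ≈ −$102.6 billion.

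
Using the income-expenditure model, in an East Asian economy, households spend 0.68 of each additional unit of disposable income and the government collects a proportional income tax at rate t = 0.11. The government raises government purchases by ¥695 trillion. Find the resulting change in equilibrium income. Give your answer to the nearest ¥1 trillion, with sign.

Government-spending multiplier = 1/(1 − c(1−t)) = 1/(1 − 0.68×0.89) = 1/0.3948 ≈ 2.533.
ΔY = k × ΔG = (+¥695 trillion) / 0.3948 ≈ +¥1,760 trillion.

+¥1,760 trillion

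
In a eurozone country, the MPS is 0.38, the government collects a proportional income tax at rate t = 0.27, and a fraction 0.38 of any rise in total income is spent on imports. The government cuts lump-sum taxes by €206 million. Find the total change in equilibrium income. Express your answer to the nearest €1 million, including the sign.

+€138 million

MPC = 1 − MPS = 1 − 0.38 = 0.62.
A lump-sum tax change of −€206 million shifts disposable income by +€206 million; first-round consumption changes by −c × ΔT = −0.62 × (−€206 million) = +€127.72 million.
Expenditure multiplier = 1/(1 − c(1−t) + m) = 1/(1 − 0.62×0.73 + 0.38) = 1/0.9274 ≈ 1.078.
The tax multiplier is −c × k ≈ −0.669, so ΔY = k × (−c·ΔT) = (+€127.72 million) / 0.9274 ≈ +€138 million.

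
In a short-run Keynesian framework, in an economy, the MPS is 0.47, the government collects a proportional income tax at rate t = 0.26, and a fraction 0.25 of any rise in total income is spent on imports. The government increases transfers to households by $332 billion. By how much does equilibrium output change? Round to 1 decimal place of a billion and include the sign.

+$205.1 billion

MPC = 1 − MPS = 1 − 0.47 = 0.53.
The transfer change shifts disposable income by +$332 billion, so first-round consumption changes by c·ΔTR = 0.53 × (+$332 billion) = +$175.96 billion.
Expenditure multiplier = 1/(1 − c(1−t) + m) = 1/(1 − 0.53×0.74 + 0.25) = 1/0.8578 ≈ 1.166.
The transfer multiplier is c × k ≈ 0.618, so ΔY = k × (c·ΔTR) = (+$175.96 billion) / 0.8578 ≈ +$205.1 billion.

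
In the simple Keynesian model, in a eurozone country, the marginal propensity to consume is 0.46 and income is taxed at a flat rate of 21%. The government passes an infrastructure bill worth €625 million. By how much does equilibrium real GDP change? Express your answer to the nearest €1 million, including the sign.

+€982 million

Expenditure multiplier = 1/(1 − c(1−t)) = 1/(1 − 0.46×0.79) = 1/0.6366 ≈ 1.571.
ΔY = k × ΔG = (+€625 million) / 0.6366 ≈ +€982 million.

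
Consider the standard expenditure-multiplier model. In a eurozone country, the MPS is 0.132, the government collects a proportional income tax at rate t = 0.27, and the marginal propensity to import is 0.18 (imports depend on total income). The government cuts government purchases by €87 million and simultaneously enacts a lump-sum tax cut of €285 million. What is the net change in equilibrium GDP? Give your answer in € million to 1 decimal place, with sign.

MPC = 1 − MPS = 1 − 0.132 = 0.868.
Expenditure multiplier = 1/(1 − c(1−t) + m) = 1/(1 − 0.868×0.73 + 0.18) = 1/0.54636 ≈ 1.83.
ΔG contributes k·ΔG = (−€87 million) / 0.54636 ≈ −€159.2 million.
ΔT of −€285 million changes first-round spending by −c·ΔT = +€247.38 million, contributing k·(−c·ΔT) = (+€247.38 million) / 0.54636 ≈ +€452.8 million.
Net ΔY = k(ΔG − c·ΔT) = (+€160.38 million) / 0.54636 ≈ +€293.5 million.

+€293.5 million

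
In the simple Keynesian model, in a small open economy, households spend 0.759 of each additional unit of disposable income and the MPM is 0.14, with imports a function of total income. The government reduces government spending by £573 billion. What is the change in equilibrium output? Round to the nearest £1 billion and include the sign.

Government-spending multiplier = 1/(1 − c + m) = 1/(1 − 0.759 + 0.14) = 1/0.381 ≈ 2.625.
ΔY = k × ΔG = (−£573 billion) / 0.381 ≈ −£1,504 billion.

−£1,504 billion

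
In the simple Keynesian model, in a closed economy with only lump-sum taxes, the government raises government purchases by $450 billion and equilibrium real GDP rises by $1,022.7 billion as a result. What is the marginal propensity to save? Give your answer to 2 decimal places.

0.44

Implied spending multiplier k = ΔY/ΔG = 1,022.7/450 ≈ 2.2727.
Since k = 1/(1 − MPC), MPC = 1 − 1/k = 1 − ΔG/ΔY = 1 − 450/1,022.7 ≈ 0.56.
MPS = 1 − MPC = 0.44.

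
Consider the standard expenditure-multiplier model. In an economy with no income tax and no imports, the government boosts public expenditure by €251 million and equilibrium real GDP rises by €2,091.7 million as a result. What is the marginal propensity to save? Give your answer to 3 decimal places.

Implied spending multiplier k = ΔY/ΔG = 2,091.7/251 ≈ 8.3335.
Since k = 1/(1 − MPC), MPC = 1 − 1/k = 1 − ΔG/ΔY = 1 − 251/2,091.7 ≈ 0.880.
MPS = 1 − MPC = 0.120.

0.120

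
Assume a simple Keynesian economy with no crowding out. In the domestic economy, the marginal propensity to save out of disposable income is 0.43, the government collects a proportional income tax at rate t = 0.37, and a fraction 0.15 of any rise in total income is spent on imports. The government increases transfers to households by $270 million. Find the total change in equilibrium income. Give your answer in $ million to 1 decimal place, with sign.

+$194.6 million

MPC = 1 − MPS = 1 − 0.43 = 0.57.
The transfer change shifts disposable income by +$270 million, so first-round consumption changes by c·ΔTR = 0.57 × (+$270 million) = +$153.9 million.
Expenditure multiplier = 1/(1 − c(1−t) + m) = 1/(1 − 0.57×0.63 + 0.15) = 1/0.7909 ≈ 1.264.
The transfer multiplier is c × k ≈ 0.721, so ΔY = k × (c·ΔTR) = (+$153.9 million) / 0.7909 ≈ +$194.6 million.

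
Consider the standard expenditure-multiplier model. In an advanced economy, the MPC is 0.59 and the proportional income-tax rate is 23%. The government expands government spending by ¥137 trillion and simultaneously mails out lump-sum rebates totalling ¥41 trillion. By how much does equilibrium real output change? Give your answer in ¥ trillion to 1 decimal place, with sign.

Expenditure multiplier = 1/(1 − c(1−t)) = 1/(1 − 0.59×0.77) = 1/0.5457 ≈ 1.833.
ΔG contributes k·ΔG = (+¥137 trillion) / 0.5457 ≈ +¥251.1 trillion.
ΔT of −¥41 trillion changes first-round spending by −c·ΔT = +¥24.19 trillion, contributing k·(−c·ΔT) = (+¥24.19 trillion) / 0.5457 ≈ +¥44.3 trillion.
Net ΔY = k(ΔG − c·ΔT) = (+¥161.19 trillion) / 0.5457 ≈ +¥295.4 trillion.

+¥295.4 trillion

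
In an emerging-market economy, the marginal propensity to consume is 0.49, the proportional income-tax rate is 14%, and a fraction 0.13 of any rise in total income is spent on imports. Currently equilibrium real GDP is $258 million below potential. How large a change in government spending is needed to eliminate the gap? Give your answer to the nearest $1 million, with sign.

Spending multiplier = 1/(1 − c(1−t) + m) = 1/(1 − 0.49×0.86 + 0.13) = 1/0.7086 ≈ 1.411.
Need ΔY = +$258 million, so ΔG = ΔY/k = (+$258 million) × 0.7086 ≈ +$183 million.
The government should increase government spending by $183 million.

+$183 million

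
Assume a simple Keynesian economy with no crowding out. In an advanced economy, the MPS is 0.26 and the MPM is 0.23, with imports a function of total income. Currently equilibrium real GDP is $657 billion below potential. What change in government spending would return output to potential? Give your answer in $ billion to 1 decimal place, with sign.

+$321.9 billion

MPC = 1 − MPS = 1 − 0.26 = 0.74.
Spending multiplier = 1/(1 − c + m) = 1/(1 − 0.74 + 0.23) = 1/0.49 ≈ 2.041.
Need ΔY = +$657 billion, so ΔG = ΔY/k = (+$657 billion) × 0.49 ≈ +$321.9 billion.
The government should increase government spending by $321.9 billion.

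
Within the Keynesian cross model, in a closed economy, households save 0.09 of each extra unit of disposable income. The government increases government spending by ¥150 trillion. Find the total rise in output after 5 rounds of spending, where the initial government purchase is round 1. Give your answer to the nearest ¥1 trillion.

¥627 trillion

MPC = 1 − MPS = 1 − 0.09 = 0.91.
Round 1 adds ΔG = ¥150 trillion; each later round is MPC = 0.91 times the previous.
After 5 rounds: 150 + 136.5 + 124.215 + 113.03565 + 102.8624415 = ΔG·(1 − c^5)/(1 − c) = 150 × (1 − 0.6240321451)/0.09 ≈ ¥627 trillion.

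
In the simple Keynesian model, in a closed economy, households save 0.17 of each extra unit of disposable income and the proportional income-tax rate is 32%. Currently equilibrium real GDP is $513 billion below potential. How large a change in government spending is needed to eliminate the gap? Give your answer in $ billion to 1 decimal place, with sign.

+$223.5 billion

MPC = 1 − MPS = 1 − 0.17 = 0.83.
Spending multiplier = 1/(1 − c(1−t)) = 1/(1 − 0.83×0.68) = 1/0.4356 ≈ 2.296.
Need ΔY = +$513 billion, so ΔG = ΔY/k = (+$513 billion) × 0.4356 ≈ +$223.5 billion.
The government should increase government spending by $223.5 billion.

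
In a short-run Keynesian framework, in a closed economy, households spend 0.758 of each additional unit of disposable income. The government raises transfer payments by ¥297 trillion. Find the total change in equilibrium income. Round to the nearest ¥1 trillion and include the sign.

The transfer change shifts disposable income by +¥297 trillion, so first-round consumption changes by c·ΔTR = 0.758 × (+¥297 trillion) = +¥225.126 trillion.
Expenditure multiplier = 1/(1 − MPC) = 1/(1 − 0.758) = 1/0.242 ≈ 4.132.
The transfer multiplier is c × k ≈ 3.132, so ΔY = k × (c·ΔTR) = (+¥225.126 trillion) / 0.242 ≈ +¥930 trillion.

+¥930 trillion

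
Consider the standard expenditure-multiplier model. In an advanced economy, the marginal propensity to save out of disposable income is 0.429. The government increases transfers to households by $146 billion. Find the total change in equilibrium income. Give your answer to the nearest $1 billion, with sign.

+$194 billion

MPC = 1 − MPS = 1 − 0.429 = 0.571.
The transfer change shifts disposable income by +$146 billion, so first-round consumption changes by c·ΔTR = 0.571 × (+$146 billion) = +$83.366 billion.
Expenditure multiplier = 1/(1 − MPC) = 1/(1 − 0.571) = 1/0.429 ≈ 2.331.
The transfer multiplier is c × k ≈ 1.331, so ΔY = k × (c·ΔTR) = (+$83.366 billion) / 0.429 ≈ +$194 billion.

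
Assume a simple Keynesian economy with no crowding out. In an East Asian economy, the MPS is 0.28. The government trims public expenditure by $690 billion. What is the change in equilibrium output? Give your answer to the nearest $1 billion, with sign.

−$2,464 billion

MPC = 1 − MPS = 1 − 0.28 = 0.72.
Spending multiplier = 1/(1 − MPC) = 1/(1 − 0.72) = 1/0.28 ≈ 3.571.
ΔY = k × ΔG = (−$690 billion) / 0.28 ≈ −$2,464 billion.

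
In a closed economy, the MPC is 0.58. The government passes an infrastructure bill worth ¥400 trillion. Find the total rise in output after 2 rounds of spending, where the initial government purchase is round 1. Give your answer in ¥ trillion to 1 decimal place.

¥632.0 trillion

Round 1 adds ΔG = ¥400 trillion; each later round is MPC = 0.58 times the previous.
After 2 rounds: 400 + 232 = ΔG·(1 − c^2)/(1 − c) = 400 × (1 − 0.3364)/0.42 = ¥632 trillion.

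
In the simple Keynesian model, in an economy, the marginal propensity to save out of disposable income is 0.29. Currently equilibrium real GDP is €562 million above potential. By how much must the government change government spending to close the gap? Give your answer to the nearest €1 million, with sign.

−€163 million

MPC = 1 − MPS = 1 − 0.29 = 0.71.
Spending multiplier = 1/(1 − MPC) = 1/(1 − 0.71) = 1/0.29 ≈ 3.448.
Need ΔY = −€562 million, so ΔG = ΔY/k = (−€562 million) × 0.29 ≈ −€163 million.
The government should cut government spending by €163 million.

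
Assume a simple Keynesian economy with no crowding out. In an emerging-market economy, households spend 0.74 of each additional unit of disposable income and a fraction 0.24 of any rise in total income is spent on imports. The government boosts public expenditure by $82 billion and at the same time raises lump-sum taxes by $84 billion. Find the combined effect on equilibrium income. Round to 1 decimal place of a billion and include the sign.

+$39.7 billion

Expenditure multiplier = 1/(1 − c + m) = 1/(1 − 0.74 + 0.24) = 1/0.5 = 2.
ΔG contributes k·ΔG = (+$82 billion) / 0.5 = +$164 billion.
ΔT of +$84 billion changes first-round spending by −c·ΔT = −$62.16 billion, contributing k·(−c·ΔT) = (−$62.16 billion) / 0.5 ≈ −$124.3 billion.
Net ΔY = k(ΔG − c·ΔT) = (+$19.84 billion) / 0.5 ≈ +$39.7 billion.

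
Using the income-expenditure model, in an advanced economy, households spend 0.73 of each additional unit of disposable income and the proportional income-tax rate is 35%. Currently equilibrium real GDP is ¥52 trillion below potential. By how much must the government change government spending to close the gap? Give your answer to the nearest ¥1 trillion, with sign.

Spending multiplier = 1/(1 − c(1−t)) = 1/(1 − 0.73×0.65) = 1/0.5255 ≈ 1.903.
Need ΔY = +¥52 trillion, so ΔG = ΔY/k = (+¥52 trillion) × 0.5255 ≈ +¥27 trillion.
The government should increase government spending by ¥27 trillion.

+¥27 trillion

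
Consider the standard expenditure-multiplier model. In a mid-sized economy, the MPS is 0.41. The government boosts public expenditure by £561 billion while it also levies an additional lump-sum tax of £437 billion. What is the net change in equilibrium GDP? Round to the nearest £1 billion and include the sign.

MPC = 1 − MPS = 1 − 0.41 = 0.59.
Expenditure multiplier = 1/(1 − MPC) = 1/(1 − 0.59) = 1/0.41 ≈ 2.439.
ΔG contributes k·ΔG = (+£561 billion) / 0.41 ≈ +£1,368.3 billion.
ΔT of +£437 billion changes first-round spending by −c·ΔT = −£257.83 billion, contributing k·(−c·ΔT) = (−£257.83 billion) / 0.41 ≈ −£628.9 billion.
Net ΔY = k(ΔG − c·ΔT) = (+£303.17 billion) / 0.41 ≈ +£739 billion.

+£739 billion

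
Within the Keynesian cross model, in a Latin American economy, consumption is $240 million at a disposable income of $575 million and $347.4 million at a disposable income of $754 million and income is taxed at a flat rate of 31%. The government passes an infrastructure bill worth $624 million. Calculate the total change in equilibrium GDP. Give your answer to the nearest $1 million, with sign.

MPC = ΔC/ΔYd = (347.4 − 240)/(754 − 575) = 107.4/179 = 0.6.
Expenditure multiplier = 1/(1 − c(1−t)) = 1/(1 − 0.6×0.69) = 1/0.586 ≈ 1.706.
ΔY = k × ΔG = (+$624 million) / 0.586 ≈ +$1,065 million.

+$1,065 million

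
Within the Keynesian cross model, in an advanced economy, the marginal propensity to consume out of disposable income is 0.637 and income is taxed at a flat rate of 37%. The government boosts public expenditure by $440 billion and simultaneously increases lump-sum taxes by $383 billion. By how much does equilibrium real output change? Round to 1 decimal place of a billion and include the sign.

+$327.4 billion

Expenditure multiplier = 1/(1 − c(1−t)) = 1/(1 − 0.637×0.63) = 1/0.59869 ≈ 1.67.
ΔG contributes k·ΔG = (+$440 billion) / 0.59869 ≈ +$734.9 billion.
ΔT of +$383 billion changes first-round spending by −c·ΔT = −$243.971 billion, contributing k·(−c·ΔT) = (−$243.971 billion) / 0.59869 ≈ −$407.5 billion.
Net ΔY = k(ΔG − c·ΔT) = (+$196.029 billion) / 0.59869 ≈ +$327.4 billion.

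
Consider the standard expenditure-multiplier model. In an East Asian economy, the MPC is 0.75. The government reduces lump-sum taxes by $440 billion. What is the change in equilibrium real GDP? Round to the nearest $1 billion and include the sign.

A lump-sum tax change of −$440 billion shifts disposable income by +$440 billion; first-round consumption changes by −c × ΔT = −0.75 × (−$440 billion) = +$330 billion.
Expenditure multiplier = 1/(1 − MPC) = 1/(1 − 0.75) = 1/0.25 = 4.
The tax multiplier is −c × k = −3, so ΔY = k × (−c·ΔT) = (+$330 billion) / 0.25 = +$1,320 billion.

+$1,320 billion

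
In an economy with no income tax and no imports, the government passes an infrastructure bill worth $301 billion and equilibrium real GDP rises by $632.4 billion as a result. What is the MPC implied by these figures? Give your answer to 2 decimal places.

0.52

Implied spending multiplier k = ΔY/ΔG = 632.4/301 ≈ 2.101.
Since k = 1/(1 − MPC), MPC = 1 − 1/k = 1 − ΔG/ΔY = 1 − 301/632.4 ≈ 0.52.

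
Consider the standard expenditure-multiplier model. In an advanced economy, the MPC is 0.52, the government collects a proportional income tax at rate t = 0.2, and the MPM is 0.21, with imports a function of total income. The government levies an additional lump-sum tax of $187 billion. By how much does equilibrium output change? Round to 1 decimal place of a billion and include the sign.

A lump-sum tax change of +$187 billion shifts disposable income by −$187 billion; first-round consumption changes by −c × ΔT = −0.52 × (+$187 billion) = −$97.24 billion.
Expenditure multiplier = 1/(1 − c(1−t) + m) = 1/(1 − 0.52×0.8 + 0.21) = 1/0.794 ≈ 1.259.
The tax multiplier is −c × k ≈ −0.655, so ΔY = k × (−c·ΔT) = (−$97.24 billion) / 0.794 ≈ −$122.5 billion.

−$122.5 billion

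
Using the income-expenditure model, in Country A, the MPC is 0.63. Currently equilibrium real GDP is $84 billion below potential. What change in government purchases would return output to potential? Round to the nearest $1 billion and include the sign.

+$31 billion

Spending multiplier = 1/(1 − MPC) = 1/(1 − 0.63) = 1/0.37 ≈ 2.703.
Need ΔY = +$84 billion, so ΔG = ΔY/k = (+$84 billion) × 0.37 ≈ +$31 billion.
The government should increase government purchases by $31 billion.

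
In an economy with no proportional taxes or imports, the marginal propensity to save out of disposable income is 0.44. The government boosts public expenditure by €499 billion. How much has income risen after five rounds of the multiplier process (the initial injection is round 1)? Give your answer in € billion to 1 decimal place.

€1,071.6 billion

MPC = 1 − MPS = 1 − 0.44 = 0.56.
Round 1 adds ΔG = €499 billion; each later round is MPC = 0.56 times the previous.
After 5 rounds: 499 + 279.44 + 156.4864 + 87.632384 + 49.07413504 = ΔG·(1 − c^5)/(1 − c) = 499 × (1 − 0.0550731776)/0.44 ≈ €1,071.6 billion.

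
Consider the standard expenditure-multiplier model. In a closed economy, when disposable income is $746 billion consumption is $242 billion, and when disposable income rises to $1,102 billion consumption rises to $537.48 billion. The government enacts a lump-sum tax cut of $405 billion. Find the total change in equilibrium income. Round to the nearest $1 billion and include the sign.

MPC = ΔC/ΔYd = (537.48 − 242)/(1,102 − 746) = 295.48/356 = 0.83.
A lump-sum tax change of −$405 billion shifts disposable income by +$405 billion; first-round consumption changes by −c × ΔT = −0.83 × (−$405 billion) = +$336.15 billion.
Expenditure multiplier = 1/(1 − MPC) = 1/(1 − 0.83) = 1/0.17 ≈ 5.882.
The tax multiplier is −c × k ≈ −4.882, so ΔY = k × (−c·ΔT) = (+$336.15 billion) / 0.17 ≈ +$1,977 billion.

+$1,977 billion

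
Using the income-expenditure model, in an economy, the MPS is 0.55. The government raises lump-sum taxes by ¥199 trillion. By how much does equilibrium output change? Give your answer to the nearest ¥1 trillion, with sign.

MPC = 1 − MPS = 1 − 0.55 = 0.45.
A lump-sum tax change of +¥199 trillion shifts disposable income by −¥199 trillion; first-round consumption changes by −c × ΔT = −0.45 × (+¥199 trillion) = −¥89.55 trillion.
Expenditure multiplier = 1/(1 − MPC) = 1/(1 − 0.45) = 1/0.55 ≈ 1.818.
The tax multiplier is −c × k ≈ −0.818, so ΔY = k × (−c·ΔT) = (−¥89.55 trillion) / 0.55 ≈ −¥163 trillion.

−¥163 trillion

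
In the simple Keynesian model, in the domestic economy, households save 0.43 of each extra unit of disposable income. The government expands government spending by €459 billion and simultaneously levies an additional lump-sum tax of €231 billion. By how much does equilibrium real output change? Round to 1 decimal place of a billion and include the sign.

MPC = 1 − MPS = 1 − 0.43 = 0.57.
Expenditure multiplier = 1/(1 − MPC) = 1/(1 − 0.57) = 1/0.43 ≈ 2.326.
ΔG contributes k·ΔG = (+€459 billion) / 0.43 ≈ +€1,067.4 billion.
ΔT of +€231 billion changes first-round spending by −c·ΔT = −€131.67 billion, contributing k·(−c·ΔT) = (−€131.67 billion) / 0.43 ≈ −€306.2 billion.
Net ΔY = k(ΔG − c·ΔT) = (+€327.33 billion) / 0.43 ≈ +€761.2 billion.

+€761.2 billion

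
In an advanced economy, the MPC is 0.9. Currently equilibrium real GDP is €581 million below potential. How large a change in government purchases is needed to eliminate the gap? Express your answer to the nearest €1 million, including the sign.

+€58 million

Spending multiplier = 1/(1 − MPC) = 1/(1 − 0.9) = 1/0.1 = 10.
Need ΔY = +€581 million, so ΔG = ΔY/k = (+€581 million) × 0.1 ≈ +€58 million.
The government should increase government purchases by €58 million.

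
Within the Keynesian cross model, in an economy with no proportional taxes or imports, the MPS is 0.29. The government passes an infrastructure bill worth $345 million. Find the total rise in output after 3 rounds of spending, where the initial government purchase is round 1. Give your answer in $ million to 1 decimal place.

$763.9 million

MPC = 1 − MPS = 1 − 0.29 = 0.71.
Round 1 adds ΔG = $345 million; each later round is MPC = 0.71 times the previous.
After 3 rounds: 345 + 244.95 + 173.9145 = ΔG·(1 − c^3)/(1 − c) = 345 × (1 − 0.357911)/0.29 ≈ $763.9 million.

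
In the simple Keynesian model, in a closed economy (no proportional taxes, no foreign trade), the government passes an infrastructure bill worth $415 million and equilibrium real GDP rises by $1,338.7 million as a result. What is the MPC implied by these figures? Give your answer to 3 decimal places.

0.690

Implied spending multiplier k = ΔY/ΔG = 1,338.7/415 ≈ 3.2258.
Since k = 1/(1 − MPC), MPC = 1 − 1/k = 1 − ΔG/ΔY = 1 − 415/1,338.7 ≈ 0.690.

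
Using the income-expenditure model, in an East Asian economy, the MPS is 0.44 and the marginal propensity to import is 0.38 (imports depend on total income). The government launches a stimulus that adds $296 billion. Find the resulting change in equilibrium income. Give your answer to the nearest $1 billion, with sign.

+$361 billion

MPC = 1 − MPS = 1 − 0.44 = 0.56.
Expenditure multiplier = 1/(1 − c + m) = 1/(1 − 0.56 + 0.38) = 1/0.82 ≈ 1.22.
ΔY = k × ΔG = (+$296 billion) / 0.82 ≈ +$361 billion.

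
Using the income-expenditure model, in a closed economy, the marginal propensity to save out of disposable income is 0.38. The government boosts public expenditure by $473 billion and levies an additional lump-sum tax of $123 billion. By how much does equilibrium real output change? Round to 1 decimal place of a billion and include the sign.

MPC = 1 − MPS = 1 − 0.38 = 0.62.
Expenditure multiplier = 1/(1 − MPC) = 1/(1 − 0.62) = 1/0.38 ≈ 2.632.
ΔG contributes k·ΔG = (+$473 billion) / 0.38 ≈ +$1,244.7 billion.
ΔT of +$123 billion changes first-round spending by −c·ΔT = −$76.26 billion, contributing k·(−c·ΔT) = (−$76.26 billion) / 0.38 ≈ −$200.7 billion.
Net ΔY = k(ΔG − c·ΔT) = (+$396.74 billion) / 0.38 ≈ +$1,044.1 billion.

+$1,044.1 billion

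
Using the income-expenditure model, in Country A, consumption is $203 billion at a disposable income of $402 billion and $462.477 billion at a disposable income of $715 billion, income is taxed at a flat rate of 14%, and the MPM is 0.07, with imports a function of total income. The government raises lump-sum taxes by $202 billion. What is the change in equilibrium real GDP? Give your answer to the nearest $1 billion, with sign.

MPC = ΔC/ΔYd = (462.477 − 203)/(715 − 402) = 259.477/313 = 0.829.
A lump-sum tax change of +$202 billion shifts disposable income by −$202 billion; first-round consumption changes by −c × ΔT = −0.829 × (+$202 billion) = −$167.458 billion.
Expenditure multiplier = 1/(1 − c(1−t) + m) = 1/(1 − 0.829×0.86 + 0.07) = 1/0.35706 ≈ 2.801.
The tax multiplier is −c × k ≈ −2.322, so ΔY = k × (−c·ΔT) = (−$167.458 billion) / 0.35706 ≈ −$469 billion.

−$469 billion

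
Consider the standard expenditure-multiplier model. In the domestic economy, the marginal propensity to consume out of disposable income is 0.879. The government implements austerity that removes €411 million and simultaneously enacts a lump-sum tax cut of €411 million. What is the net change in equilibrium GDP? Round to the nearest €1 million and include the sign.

Expenditure multiplier = 1/(1 − MPC) = 1/(1 − 0.879) = 1/0.121 ≈ 8.264.
ΔG contributes k·ΔG = (−€411 million) / 0.121 ≈ −€3,396.7 million.
ΔT of −€411 million changes first-round spending by −c·ΔT = +€361.269 million, contributing k·(−c·ΔT) = (+€361.269 million) / 0.121 ≈ +€2,985.7 million.
With ΔG = ΔT and no other leakages, the balanced-budget multiplier is 1, so ΔY = ΔG = −€411 million.

−€411 million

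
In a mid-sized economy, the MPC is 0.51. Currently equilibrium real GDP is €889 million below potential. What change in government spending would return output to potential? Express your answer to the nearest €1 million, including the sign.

Spending multiplier = 1/(1 − MPC) = 1/(1 − 0.51) = 1/0.49 ≈ 2.041.
Need ΔY = +€889 million, so ΔG = ΔY/k = (+€889 million) × 0.49 ≈ +€436 million.
The government should increase government spending by €436 million.

+€436 million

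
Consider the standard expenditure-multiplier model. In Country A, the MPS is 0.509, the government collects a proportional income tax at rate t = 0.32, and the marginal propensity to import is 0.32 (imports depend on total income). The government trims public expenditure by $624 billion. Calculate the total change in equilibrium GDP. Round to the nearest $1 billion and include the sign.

MPC = 1 − MPS = 1 − 0.509 = 0.491.
Government-spending multiplier = 1/(1 − c(1−t) + m) = 1/(1 − 0.491×0.68 + 0.32) = 1/0.98612 ≈ 1.014.
ΔY = k × ΔG = (−$624 billion) / 0.98612 ≈ −$633 billion.

−$633 billion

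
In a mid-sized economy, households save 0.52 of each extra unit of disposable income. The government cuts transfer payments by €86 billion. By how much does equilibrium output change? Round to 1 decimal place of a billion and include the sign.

−€79.4 billion

MPC = 1 − MPS = 1 − 0.52 = 0.48.
The transfer change shifts disposable income by −€86 billion, so first-round consumption changes by c·ΔTR = 0.48 × (−€86 billion) = −€41.28 billion.
Expenditure multiplier = 1/(1 − MPC) = 1/(1 − 0.48) = 1/0.52 ≈ 1.923.
The transfer multiplier is c × k ≈ 0.923, so ΔY = k × (c·ΔTR) = (−€41.28 billion) / 0.52 ≈ −€79.4 billion.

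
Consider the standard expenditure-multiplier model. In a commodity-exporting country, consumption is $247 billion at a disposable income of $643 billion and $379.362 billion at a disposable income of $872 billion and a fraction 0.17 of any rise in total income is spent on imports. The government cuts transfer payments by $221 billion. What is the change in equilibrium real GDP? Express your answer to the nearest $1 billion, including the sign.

−$216 billion

MPC = ΔC/ΔYd = (379.362 − 247)/(872 − 643) = 132.362/229 = 0.578.
The transfer change shifts disposable income by −$221 billion, so first-round consumption changes by c·ΔTR = 0.578 × (−$221 billion) = −$127.738 billion.
Expenditure multiplier = 1/(1 − c + m) = 1/(1 − 0.578 + 0.17) = 1/0.592 ≈ 1.689.
The transfer multiplier is c × k ≈ 0.976, so ΔY = k × (c·ΔTR) = (−$127.738 billion) / 0.592 ≈ −$216 billion.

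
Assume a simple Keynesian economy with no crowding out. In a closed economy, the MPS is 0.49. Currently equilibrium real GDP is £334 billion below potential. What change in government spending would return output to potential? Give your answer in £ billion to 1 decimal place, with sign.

+£163.7 billion

MPC = 1 − MPS = 1 − 0.49 = 0.51.
Spending multiplier = 1/(1 − MPC) = 1/(1 − 0.51) = 1/0.49 ≈ 2.041.
Need ΔY = +£334 billion, so ΔG = ΔY/k = (+£334 billion) × 0.49 ≈ +£163.7 billion.
The government should increase government spending by £163.7 billion.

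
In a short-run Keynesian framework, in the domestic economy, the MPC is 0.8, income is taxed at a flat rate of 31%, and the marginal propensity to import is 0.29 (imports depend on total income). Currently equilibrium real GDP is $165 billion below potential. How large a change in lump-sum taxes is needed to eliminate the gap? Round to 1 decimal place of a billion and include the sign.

−$152.2 billion

Spending multiplier = 1/(1 − c(1−t) + m) = 1/(1 − 0.8×0.69 + 0.29) = 1/0.738 ≈ 1.355.
Tax multiplier = −c·k = −0.8/0.738 ≈ −1.084. Need ΔY = +$165 billion, so ΔT = ΔY/(−c·k) = −(+$165 billion) × 0.738 / 0.8 ≈ −$152.2 billion.
The government should cut lump-sum taxes by $152.2 billion.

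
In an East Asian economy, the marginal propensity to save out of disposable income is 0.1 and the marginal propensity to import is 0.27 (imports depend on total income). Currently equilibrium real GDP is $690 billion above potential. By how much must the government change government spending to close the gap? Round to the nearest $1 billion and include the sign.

−$255 billion

MPC = 1 − MPS = 1 − 0.1 = 0.9.
Spending multiplier = 1/(1 − c + m) = 1/(1 − 0.9 + 0.27) = 1/0.37 ≈ 2.703.
Need ΔY = −$690 billion, so ΔG = ΔY/k = (−$690 billion) × 0.37 ≈ −$255 billion.
The government should cut government spending by $255 billion.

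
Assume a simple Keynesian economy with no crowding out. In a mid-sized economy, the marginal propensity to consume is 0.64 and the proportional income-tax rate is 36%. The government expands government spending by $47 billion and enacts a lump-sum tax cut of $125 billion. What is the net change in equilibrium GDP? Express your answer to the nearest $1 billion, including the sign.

Expenditure multiplier = 1/(1 − c(1−t)) = 1/(1 − 0.64×0.64) = 1/0.5904 ≈ 1.694.
ΔG contributes k·ΔG = (+$47 billion) / 0.5904 ≈ +$79.6 billion.
ΔT of −$125 billion changes first-round spending by −c·ΔT = +$80 billion, contributing k·(−c·ΔT) = (+$80 billion) / 0.5904 ≈ +$135.5 billion.
Net ΔY = k(ΔG − c·ΔT) = (+$127 billion) / 0.5904 ≈ +$215 billion.

+$215 billion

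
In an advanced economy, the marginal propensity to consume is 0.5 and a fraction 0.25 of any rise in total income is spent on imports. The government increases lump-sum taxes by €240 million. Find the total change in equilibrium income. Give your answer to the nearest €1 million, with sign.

−€160 million

A lump-sum tax change of +€240 million shifts disposable income by −€240 million; first-round consumption changes by −c × ΔT = −0.5 × (+€240 million) = −€120 million.
Expenditure multiplier = 1/(1 − c + m) = 1/(1 − 0.5 + 0.25) = 1/0.75 ≈ 1.333.
The tax multiplier is −c × k ≈ −0.667, so ΔY = k × (−c·ΔT) = (−€120 million) / 0.75 = −€160 million.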